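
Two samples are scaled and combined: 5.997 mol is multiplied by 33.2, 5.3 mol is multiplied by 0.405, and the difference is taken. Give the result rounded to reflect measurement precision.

197 mol

5.997 × 33.2 = 199.1004 → 199 mol (3 s.f., last digit at the 10^0 place).
5.3 × 0.405 = 2.1465 → 2.1 mol (2 s.f., last digit at the 10^-1 place).
Difference: 196.9539 mol; keep the coarser place, 10^0.
Result: 197 mol.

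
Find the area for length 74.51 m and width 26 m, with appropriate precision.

area = 74.51 m × 26 m = 1937.26 m².
74.51 has 4 significant figures; 26 has 2.
Division/multiplication keeps the fewest: 2 significant figures.
Rounded: 1.9 × 10³ m².

1.9 × 10³ m²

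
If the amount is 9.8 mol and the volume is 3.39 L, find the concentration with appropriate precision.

2.9 mol/L

concentration = 9.8 mol ÷ 3.39 L = 2.89085545723… mol/L.
9.8 has 2 significant figures; 3.39 has 3.
Division/multiplication keeps the fewest: 2 significant figures.
Rounded: 2.9 mol/L.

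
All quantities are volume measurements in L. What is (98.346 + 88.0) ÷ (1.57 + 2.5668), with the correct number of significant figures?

98.346 + 88.0 = 186.346, limited to 1 d.p. → 4 s.f.; 1.57 + 2.5668 = 4.1368, limited to 2 d.p. → 3 s.f.
Carrying full precision, 186.346 ÷ 4.1368 = 45.0459292207…; keep min(4, 3) = 3 s.f.
Rounded to 3 significant figures: 45.0.

45.0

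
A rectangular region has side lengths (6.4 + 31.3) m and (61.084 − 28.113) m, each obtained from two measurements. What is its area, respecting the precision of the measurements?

6.4 + 31.3 = 37.7, limited to 1 d.p. → 3 s.f.; 61.084 − 28.113 = 32.971, limited to 3 d.p. → 5 s.f.
Carrying full precision, 37.7 × 32.971 = 1243.0067; keep min(3, 5) = 3 s.f.
Rounded to 3 significant figures: 1.24 × 10^3 m².

1.24 × 10^3 m²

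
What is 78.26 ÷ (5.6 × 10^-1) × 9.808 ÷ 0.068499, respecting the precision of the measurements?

2.0 × 10^4

78.26 ÷ (5.6 × 10^-1) × 9.808 ÷ 0.068499 = 20010.0439422…
Multiplication/division keeps the fewest significant figures: 78.26 → 4 s.f., 5.6 × 10^-1 → 2 s.f., 9.808 → 4 s.f., 0.068499 → 5 s.f.; limit is 2.
Rounded to 2 significant figures: 2.0 × 10^4.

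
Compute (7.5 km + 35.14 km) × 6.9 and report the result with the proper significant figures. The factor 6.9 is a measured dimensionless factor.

7.5 km + 35.14 km = 42.64 km; the sum is limited to 1 decimal place (3 s.f.).
Carrying full precision, 42.64 × 6.9 = 294.216 km; 6.9 has 2 s.f., so the result keeps min(3, 2) = 2 s.f.
Rounded to 2 significant figures: 2.9 × 10² km.

2.9 × 10² km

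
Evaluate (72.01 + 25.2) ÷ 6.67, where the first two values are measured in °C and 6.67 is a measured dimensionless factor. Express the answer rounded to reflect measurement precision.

72.01 °C + 25.2 °C = 97.21 °C; the sum is limited to 1 decimal place (3 s.f.).
Carrying full precision, 97.21 ÷ 6.67 = 14.5742128936… °C; 6.67 has 3 s.f., so the result keeps min(3, 3) = 3 s.f.
Rounded to 3 significant figures: 14.6 °C.

14.6 °C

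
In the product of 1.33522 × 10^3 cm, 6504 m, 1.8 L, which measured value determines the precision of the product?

1.8 L

1.33522 × 10^3 cm → 6 s.f.; 6504 m → 4 s.f.; 1.8 L → 2 s.f.
The fewest is 2 significant figures, from 1.8 L.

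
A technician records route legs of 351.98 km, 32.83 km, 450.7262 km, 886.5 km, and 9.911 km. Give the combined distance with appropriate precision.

1731.9 km

351.98 km + 32.83 km + 450.7262 km + 886.5 km + 9.911 km = 1731.9472 km.
Addition/subtraction keeps the fewest decimal places: 351.98 → 2 decimal places, 32.83 → 2 decimal places, 450.7262 → 4 decimal places, 886.5 → 1 decimal place, 9.911 → 3 decimal places; limit is 1.
Rounded to 1 decimal place: 1731.9 km.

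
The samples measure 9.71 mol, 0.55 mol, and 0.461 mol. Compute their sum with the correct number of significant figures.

9.71 mol + 0.55 mol + 0.461 mol = 10.721 mol.
Addition/subtraction keeps the fewest decimal places: 9.71 → 2 decimal places, 0.55 → 2 decimal places, 0.461 → 3 decimal places; limit is 2.
Rounded to 2 decimal places: 10.72 mol.

10.72 mol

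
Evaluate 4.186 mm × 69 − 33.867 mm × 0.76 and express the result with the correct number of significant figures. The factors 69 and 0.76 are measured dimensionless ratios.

2.6 × 10² mm

4.186 × 69 = 288.834 → 2.9 × 10² mm (2 s.f., last digit at the 10^1 place).
33.867 × 0.76 = 25.73892 → 26 mm (2 s.f., last digit at the 10^0 place).
Difference: 263.09508 mm; keep the coarser place, 10^1.
Result: 2.6 × 10² mm.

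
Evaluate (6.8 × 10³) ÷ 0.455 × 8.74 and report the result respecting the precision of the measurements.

1.3 × 10⁵

(6.8 × 10³) ÷ 0.455 × 8.74 = 130619.78022…
Multiplication/division keeps the fewest significant figures: 6.8 × 10³ → 2 s.f., 0.455 → 3 s.f., 8.74 → 3 s.f.; limit is 2.
Rounded to 2 significant figures: 1.3 × 10⁵.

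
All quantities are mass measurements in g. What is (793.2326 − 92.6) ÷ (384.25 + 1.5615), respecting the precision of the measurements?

1.816

793.2326 − 92.6 = 700.6326, limited to 1 d.p. → 4 s.f.; 384.25 + 1.5615 = 385.8115, limited to 2 d.p. → 5 s.f.
Carrying full precision, 700.6326 ÷ 385.8115 = 1.81599719034…; keep min(4, 5) = 4 s.f.
Rounded to 4 significant figures: 1.816.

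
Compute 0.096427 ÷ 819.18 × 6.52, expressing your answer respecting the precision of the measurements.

7.67 × 10⁻⁴

0.096427 ÷ 819.18 × 6.52 = 0.000767479723626…
Multiplication/division keeps the fewest significant figures: 0.096427 → 5 s.f., 819.18 → 5 s.f., 6.52 → 3 s.f.; limit is 3.
Rounded to 3 significant figures: 7.67 × 10⁻⁴.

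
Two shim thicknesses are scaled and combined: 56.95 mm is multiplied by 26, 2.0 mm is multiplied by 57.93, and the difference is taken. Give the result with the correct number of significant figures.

56.95 × 26 = 1480.7 → 1.5 × 10³ mm (2 s.f., last digit at the 10^2 place).
2.0 × 57.93 = 115.86 → 1.2 × 10² mm (2 s.f., last digit at the 10^1 place).
Difference: 1364.84 mm; keep the coarser place, 10^2.
Result: 1.4 × 10³ mm.

1.4 × 10³ mm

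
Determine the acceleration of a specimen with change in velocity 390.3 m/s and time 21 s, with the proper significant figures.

19 m/s²

acceleration = 390.3 m/s ÷ 21 s = 18.5857142857… m/s².
390.3 has 4 significant figures; 21 has 2.
Division/multiplication keeps the fewest: 2 significant figures.
Rounded: 19 m/s².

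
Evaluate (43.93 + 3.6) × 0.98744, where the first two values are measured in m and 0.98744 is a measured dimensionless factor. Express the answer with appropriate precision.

43.93 m + 3.6 m = 47.53 m; the sum is limited to 1 decimal place (3 s.f.).
Carrying full precision, 47.53 × 0.98744 = 46.9330232 m; 0.98744 has 5 s.f., so the result keeps min(3, 5) = 3 s.f.
Rounded to 3 significant figures: 46.9 m.

46.9 m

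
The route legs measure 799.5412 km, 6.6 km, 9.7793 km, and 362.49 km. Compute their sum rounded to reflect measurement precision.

799.5412 km + 6.6 km + 9.7793 km + 362.49 km = 1178.4105 km.
Addition/subtraction keeps the fewest decimal places: 799.5412 → 4 decimal places, 6.6 → 1 decimal place, 9.7793 → 4 decimal places, 362.49 → 2 decimal places; limit is 1.
Rounded to 1 decimal place: 1178.4 km.

1178.4 km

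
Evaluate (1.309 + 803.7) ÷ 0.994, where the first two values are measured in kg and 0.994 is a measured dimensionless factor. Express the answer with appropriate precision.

1.309 kg + 803.7 kg = 805.009 kg; the sum is limited to 1 decimal place (4 s.f.).
Carrying full precision, 805.009 ÷ 0.994 = 809.868209256… kg; 0.994 has 3 s.f., so the result keeps min(4, 3) = 3 s.f.
Rounded to 3 significant figures: 8.10 × 10² kg.

8.10 × 10² kg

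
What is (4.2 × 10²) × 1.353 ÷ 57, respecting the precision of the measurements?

(4.2 × 10²) × 1.353 ÷ 57 = 9.96947368421…
Multiplication/division keeps the fewest significant figures: 4.2 × 10² → 2 s.f., 1.353 → 4 s.f., 57 → 2 s.f.; limit is 2.
Rounded to 2 significant figures: 10.

10.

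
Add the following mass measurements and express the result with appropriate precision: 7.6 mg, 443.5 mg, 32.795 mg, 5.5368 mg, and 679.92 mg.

7.6 mg + 443.5 mg + 32.795 mg + 5.5368 mg + 679.92 mg = 1169.3518 mg.
Addition/subtraction keeps the fewest decimal places: 7.6 → 1 decimal place, 443.5 → 1 decimal place, 32.795 → 3 decimal places, 5.5368 → 4 decimal places, 679.92 → 2 decimal places; limit is 1.
Rounded to 1 decimal place: 1169.4 mg.

1169.4 mg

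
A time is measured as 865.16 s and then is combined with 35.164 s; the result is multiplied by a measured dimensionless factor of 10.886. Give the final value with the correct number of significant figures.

865.16 s + 35.164 s = 900.324 s; the sum is limited to 2 decimal places (5 s.f.).
Carrying full precision, 900.324 × 10.886 = 9800.927064 s; 10.886 has 5 s.f., so the result keeps min(5, 5) = 5 s.f.
Rounded to 5 significant figures: 9800.9 s.

9800.9 s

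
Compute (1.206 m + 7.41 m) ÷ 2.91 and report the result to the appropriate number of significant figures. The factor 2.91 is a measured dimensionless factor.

2.96 m

1.206 m + 7.41 m = 8.616 m; the sum is limited to 2 decimal places (3 s.f.).
Carrying full precision, 8.616 ÷ 2.91 = 2.96082474227… m; 2.91 has 3 s.f., so the result keeps min(3, 3) = 3 s.f.
Rounded to 3 significant figures: 2.96 m.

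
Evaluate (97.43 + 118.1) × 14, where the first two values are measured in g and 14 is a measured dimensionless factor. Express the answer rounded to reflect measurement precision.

3.0 × 10³ g

97.43 g + 118.1 g = 215.53 g; the sum is limited to 1 decimal place (4 s.f.).
Carrying full precision, 215.53 × 14 = 3017.42 g; 14 has 2 s.f., so the result keeps min(4, 2) = 2 s.f.
Rounded to 2 significant figures: 3.0 × 10³ g.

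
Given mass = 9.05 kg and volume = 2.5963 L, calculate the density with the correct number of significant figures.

3.49 kg/L

density = 9.05 kg ÷ 2.5963 L = 3.48572969225… kg/L.
9.05 has 3 significant figures; 2.5963 has 5.
Division/multiplication keeps the fewest: 3 significant figures.
Rounded: 3.49 kg/L.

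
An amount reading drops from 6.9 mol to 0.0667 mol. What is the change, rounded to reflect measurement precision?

6.9 mol − 0.0667 mol = 6.8333 mol.
Addition/subtraction keeps the fewest decimal places: 6.9 → 1 decimal place, 0.0667 → 4 decimal places; limit is 1.
Rounded to 1 decimal place: 6.8 mol.

6.8 mol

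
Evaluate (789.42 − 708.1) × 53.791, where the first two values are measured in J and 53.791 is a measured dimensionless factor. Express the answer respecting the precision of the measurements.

4.37 × 10³ J

789.42 J − 708.1 J = 81.32 J; the difference is limited to 1 decimal place (3 s.f.).
Carrying full precision, 81.32 × 53.791 = 4374.28412 J; 53.791 has 5 s.f., so the result keeps min(3, 5) = 3 s.f.
Rounded to 3 significant figures: 4.37 × 10³ J.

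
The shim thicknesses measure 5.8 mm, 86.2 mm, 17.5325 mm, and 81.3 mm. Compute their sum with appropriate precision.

190.8 mm

5.8 mm + 86.2 mm + 17.5325 mm + 81.3 mm = 190.8325 mm.
Addition/subtraction keeps the fewest decimal places: 5.8 → 1 decimal place, 86.2 → 1 decimal place, 17.5325 → 4 decimal places, 81.3 → 1 decimal place; limit is 1.
Rounded to 1 decimal place: 190.8 mm.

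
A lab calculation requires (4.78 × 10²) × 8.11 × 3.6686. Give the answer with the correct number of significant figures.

1.42 × 10⁴

(4.78 × 10²) × 8.11 × 3.6686 = 14221.621388
Multiplication/division keeps the fewest significant figures: 4.78 × 10² → 3 s.f., 8.11 → 3 s.f., 3.6686 → 5 s.f.; limit is 3.
Rounded to 3 significant figures: 1.42 × 10⁴.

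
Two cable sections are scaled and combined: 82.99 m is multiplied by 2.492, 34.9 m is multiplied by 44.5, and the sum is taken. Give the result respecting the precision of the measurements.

1.76 × 10^3 m

82.99 × 2.492 = 206.81108 → 206.8 m (4 s.f., last digit at the 10^-1 place).
34.9 × 44.5 = 1553.05 → 1.55 × 10^3 m (3 s.f., last digit at the 10^1 place).
Sum: 1759.86108 m; keep the coarser place, 10^1.
Result: 1.76 × 10^3 m.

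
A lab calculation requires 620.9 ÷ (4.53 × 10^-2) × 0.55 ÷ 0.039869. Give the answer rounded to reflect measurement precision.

1.9 × 10^5

620.9 ÷ (4.53 × 10^-2) × 0.55 ÷ 0.039869 = 189082.268713…
Multiplication/division keeps the fewest significant figures: 620.9 → 4 s.f., 4.53 × 10^-2 → 3 s.f., 0.55 → 2 s.f., 0.039869 → 5 s.f.; limit is 2.
Rounded to 2 significant figures: 1.9 × 10^5.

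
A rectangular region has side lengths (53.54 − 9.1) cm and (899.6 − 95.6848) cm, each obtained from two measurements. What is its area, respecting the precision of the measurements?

3.57 × 10^4 cm²

53.54 − 9.1 = 44.44, limited to 1 d.p. → 3 s.f.; 899.6 − 95.6848 = 803.9152, limited to 1 d.p. → 4 s.f.
Carrying full precision, 44.44 × 803.9152 = 35725.991488; keep min(3, 4) = 3 s.f.
Rounded to 3 significant figures: 3.57 × 10^4 cm².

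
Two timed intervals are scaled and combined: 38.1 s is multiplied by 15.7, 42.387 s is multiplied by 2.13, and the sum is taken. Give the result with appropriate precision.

688 s

38.1 × 15.7 = 598.17 → 598 s (3 s.f., last digit at the 10^0 place).
42.387 × 2.13 = 90.28431 → 90.3 s (3 s.f., last digit at the 10^-1 place).
Sum: 688.45431 s; keep the coarser place, 10^0.
Result: 688 s.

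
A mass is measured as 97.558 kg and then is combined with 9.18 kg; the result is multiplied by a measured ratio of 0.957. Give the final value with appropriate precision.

97.558 kg + 9.18 kg = 106.738 kg; the sum is limited to 2 decimal places (5 s.f.).
Carrying full precision, 106.738 × 0.957 = 102.148266 kg; 0.957 has 3 s.f., so the result keeps min(5, 3) = 3 s.f.
Rounded to 3 significant figures: 102 kg.

102 kg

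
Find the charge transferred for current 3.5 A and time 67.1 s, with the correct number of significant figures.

charge transferred = 3.5 A × 67.1 s = 234.85 C.
3.5 has 2 significant figures; 67.1 has 3.
Division/multiplication keeps the fewest: 2 significant figures.
Rounded: 2.3 × 10² C.

2.3 × 10² C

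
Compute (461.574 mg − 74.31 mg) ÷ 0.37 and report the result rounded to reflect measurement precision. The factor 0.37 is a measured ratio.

461.574 mg − 74.31 mg = 387.264 mg; the difference is limited to 2 decimal places (5 s.f.).
Carrying full precision, 387.264 ÷ 0.37 = 1046.65945946… mg; 0.37 has 2 s.f., so the result keeps min(5, 2) = 2 s.f.
Rounded to 2 significant figures: 1.0 × 10³ mg.

1.0 × 10³ mg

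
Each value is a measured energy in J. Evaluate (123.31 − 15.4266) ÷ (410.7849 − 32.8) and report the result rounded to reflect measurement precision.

0.2854

123.31 − 15.4266 = 107.8834, limited to 2 d.p. → 5 s.f.; 410.7849 − 32.8 = 377.9849, limited to 1 d.p. → 4 s.f.
Carrying full precision, 107.8834 ÷ 377.9849 = 0.285417221693…; keep min(5, 4) = 4 s.f.
Rounded to 4 significant figures: 0.2854.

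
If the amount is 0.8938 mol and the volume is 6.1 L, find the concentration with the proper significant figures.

concentration = 0.8938 mol ÷ 6.1 L = 0.146524590164… mol/L.
0.8938 has 4 significant figures; 6.1 has 2.
Division/multiplication keeps the fewest: 2 significant figures.
Rounded: 0.15 mol/L.

0.15 mol/L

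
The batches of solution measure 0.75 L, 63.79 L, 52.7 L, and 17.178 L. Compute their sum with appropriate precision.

0.75 L + 63.79 L + 52.7 L + 17.178 L = 134.418 L.
Addition/subtraction keeps the fewest decimal places: 0.75 → 2 decimal places, 63.79 → 2 decimal places, 52.7 → 1 decimal place, 17.178 → 3 decimal places; limit is 1.
Rounded to 1 decimal place: 134.4 L.

134.4 L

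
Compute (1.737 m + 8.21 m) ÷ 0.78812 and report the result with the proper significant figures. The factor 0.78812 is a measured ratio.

1.737 m + 8.21 m = 9.947 m; the sum is limited to 2 decimal places (3 s.f.).
Carrying full precision, 9.947 ÷ 0.78812 = 12.6211744404… m; 0.78812 has 5 s.f., so the result keeps min(3, 5) = 3 s.f.
Rounded to 3 significant figures: 12.6 m.

12.6 m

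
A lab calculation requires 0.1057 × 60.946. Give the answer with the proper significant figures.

0.1057 × 60.946 = 6.4419922
Multiplication/division keeps the fewest significant figures: 0.1057 → 4 s.f., 60.946 → 5 s.f.; limit is 4.
Rounded to 4 significant figures: 6.442.

6.442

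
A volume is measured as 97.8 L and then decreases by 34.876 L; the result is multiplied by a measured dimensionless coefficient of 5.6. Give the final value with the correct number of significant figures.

97.8 L − 34.876 L = 62.924 L; the difference is limited to 1 decimal place (3 s.f.).
Carrying full precision, 62.924 × 5.6 = 352.3744 L; 5.6 has 2 s.f., so the result keeps min(3, 2) = 2 s.f.
Rounded to 2 significant figures: 3.5 × 10^2 L.

3.5 × 10^2 L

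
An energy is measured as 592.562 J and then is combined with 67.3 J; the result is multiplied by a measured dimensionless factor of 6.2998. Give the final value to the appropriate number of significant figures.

4.157 × 10^3 J

592.562 J + 67.3 J = 659.862 J; the sum is limited to 1 decimal place (4 s.f.).
Carrying full precision, 659.862 × 6.2998 = 4156.9986276 J; 6.2998 has 5 s.f., so the result keeps min(4, 5) = 4 s.f.
Rounded to 4 significant figures: 4.157 × 10^3 J.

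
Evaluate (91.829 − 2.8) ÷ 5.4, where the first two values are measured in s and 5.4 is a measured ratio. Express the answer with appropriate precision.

91.829 s − 2.8 s = 89.029 s; the difference is limited to 1 decimal place (3 s.f.).
Carrying full precision, 89.029 ÷ 5.4 = 16.4868518519… s; 5.4 has 2 s.f., so the result keeps min(3, 2) = 2 s.f.
Rounded to 2 significant figures: 16 s.

16 s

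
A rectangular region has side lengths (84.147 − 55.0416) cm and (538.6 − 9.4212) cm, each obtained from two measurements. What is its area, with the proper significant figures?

84.147 − 55.0416 = 29.1054, limited to 3 d.p. → 5 s.f.; 538.6 − 9.4212 = 529.1788, limited to 1 d.p. → 4 s.f.
Carrying full precision, 29.1054 × 529.1788 = 15401.9606455…; keep min(5, 4) = 4 s.f.
Rounded to 4 significant figures: 1.540 × 10^4 cm².

1.540 × 10^4 cm²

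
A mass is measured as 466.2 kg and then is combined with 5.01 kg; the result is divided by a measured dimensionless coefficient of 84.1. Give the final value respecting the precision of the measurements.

5.60 kg

466.2 kg + 5.01 kg = 471.21 kg; the sum is limited to 1 decimal place (4 s.f.).
Carrying full precision, 471.21 ÷ 84.1 = 5.60297265161… kg; 84.1 has 3 s.f., so the result keeps min(4, 3) = 3 s.f.
Rounded to 3 significant figures: 5.60 kg.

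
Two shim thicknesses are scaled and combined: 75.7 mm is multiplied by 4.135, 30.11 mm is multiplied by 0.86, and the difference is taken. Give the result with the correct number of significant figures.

287 mm

75.7 × 4.135 = 313.0195 → 313 mm (3 s.f., last digit at the 10^0 place).
30.11 × 0.86 = 25.8946 → 26 mm (2 s.f., last digit at the 10^0 place).
Difference: 287.1249 mm; keep the coarser place, 10^0.
Result: 287 mm.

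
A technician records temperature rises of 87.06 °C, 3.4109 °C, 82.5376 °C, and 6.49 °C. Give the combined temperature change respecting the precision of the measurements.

179.50 °C

87.06 °C + 3.4109 °C + 82.5376 °C + 6.49 °C = 179.4985 °C.
Addition/subtraction keeps the fewest decimal places: 87.06 → 2 decimal places, 3.4109 → 4 decimal places, 82.5376 → 4 decimal places, 6.49 → 2 decimal places; limit is 2.
Rounded to 2 decimal places: 179.50 °C.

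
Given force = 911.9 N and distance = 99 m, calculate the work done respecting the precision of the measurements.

9.0 × 10^4 J

work done = 911.9 N × 99 m = 90278.1 J.
911.9 has 4 significant figures; 99 has 2.
Division/multiplication keeps the fewest: 2 significant figures.
Rounded: 9.0 × 10^4 J.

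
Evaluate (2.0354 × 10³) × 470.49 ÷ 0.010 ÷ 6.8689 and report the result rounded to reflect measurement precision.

(2.0354 × 10³) × 470.49 ÷ 0.010 ÷ 6.8689 = 13941611.4079…
Multiplication/division keeps the fewest significant figures: 2.0354 × 10³ → 5 s.f., 470.49 → 5 s.f., 0.010 → 2 s.f., 6.8689 → 5 s.f.; limit is 2.
Rounded to 2 significant figures: 1.4 × 10⁷.

1.4 × 10⁷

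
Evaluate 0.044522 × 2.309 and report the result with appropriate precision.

0.1028

0.044522 × 2.309 = 0.102801298
Multiplication/division keeps the fewest significant figures: 0.044522 → 5 s.f., 2.309 → 4 s.f.; limit is 4.
Rounded to 4 significant figures: 0.1028.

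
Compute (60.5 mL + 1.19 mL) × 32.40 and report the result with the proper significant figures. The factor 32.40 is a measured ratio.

60.5 mL + 1.19 mL = 61.69 mL; the sum is limited to 1 decimal place (3 s.f.).
Carrying full precision, 61.69 × 32.40 = 1998.756 mL; 32.40 has 4 s.f., so the result keeps min(3, 4) = 3 s.f.
Rounded to 3 significant figures: 2.00 × 10³ mL.

2.00 × 10³ mL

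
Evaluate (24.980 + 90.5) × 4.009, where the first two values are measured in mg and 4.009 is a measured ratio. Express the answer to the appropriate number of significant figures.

463.0 mg

24.980 mg + 90.5 mg = 115.480 mg; the sum is limited to 1 decimal place (4 s.f.).
Carrying full precision, 115.480 × 4.009 = 462.95932 mg; 4.009 has 4 s.f., so the result keeps min(4, 4) = 4 s.f.
Rounded to 4 significant figures: 463.0 mg.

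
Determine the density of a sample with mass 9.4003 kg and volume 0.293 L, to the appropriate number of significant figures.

density = 9.4003 kg ÷ 0.293 L = 32.0829351536… kg/L.
9.4003 has 5 significant figures; 0.293 has 3.
Division/multiplication keeps the fewest: 3 significant figures.
Rounded: 32.1 kg/L.

32.1 kg/L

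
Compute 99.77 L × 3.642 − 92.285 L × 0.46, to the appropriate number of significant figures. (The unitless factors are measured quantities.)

99.77 × 3.642 = 363.36234 → 363.4 L (4 s.f., last digit at the 10^-1 place).
92.285 × 0.46 = 42.4511 → 42 L (2 s.f., last digit at the 10^0 place).
Difference: 320.91124 L; keep the coarser place, 10^0.
Result: 321 L.

321 L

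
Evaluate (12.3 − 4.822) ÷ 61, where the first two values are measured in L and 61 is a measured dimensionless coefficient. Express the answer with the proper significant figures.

12.3 L − 4.822 L = 7.478 L; the difference is limited to 1 decimal place (2 s.f.).
Carrying full precision, 7.478 ÷ 61 = 0.122590163934… L; 61 has 2 s.f., so the result keeps min(2, 2) = 2 s.f.
Rounded to 2 significant figures: 0.12 L.

0.12 L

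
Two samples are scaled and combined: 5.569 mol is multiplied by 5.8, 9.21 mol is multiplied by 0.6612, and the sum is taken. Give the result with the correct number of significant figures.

38 mol

5.569 × 5.8 = 32.3002 → 32 mol (2 s.f., last digit at the 10^0 place).
9.21 × 0.6612 = 6.089652 → 6.09 mol (3 s.f., last digit at the 10^-2 place).
Sum: 38.389852 mol; keep the coarser place, 10^0.
Result: 38 mol.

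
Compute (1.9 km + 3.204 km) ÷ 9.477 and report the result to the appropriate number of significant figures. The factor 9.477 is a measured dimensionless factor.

1.9 km + 3.204 km = 5.104 km; the sum is limited to 1 decimal place (2 s.f.).
Carrying full precision, 5.104 ÷ 9.477 = 0.538567057086… km; 9.477 has 4 s.f., so the result keeps min(2, 4) = 2 s.f.
Rounded to 2 significant figures: 0.54 km.

0.54 km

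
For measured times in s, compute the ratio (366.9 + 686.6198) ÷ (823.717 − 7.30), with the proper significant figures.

1.2904

366.9 + 686.6198 = 1053.5198, limited to 1 d.p. → 5 s.f.; 823.717 − 7.30 = 816.417, limited to 2 d.p. → 5 s.f.
Carrying full precision, 1053.5198 ÷ 816.417 = 1.29041874434…; keep min(5, 5) = 5 s.f.
Rounded to 5 significant figures: 1.2904.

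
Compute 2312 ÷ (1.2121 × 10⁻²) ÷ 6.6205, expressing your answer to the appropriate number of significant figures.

2.881 × 10⁴

2312 ÷ (1.2121 × 10⁻²) ÷ 6.6205 = 28811.0169939…
Multiplication/division keeps the fewest significant figures: 2312 → 4 s.f., 1.2121 × 10⁻² → 5 s.f., 6.6205 → 5 s.f.; limit is 4.
Rounded to 4 significant figures: 2.881 × 10⁴.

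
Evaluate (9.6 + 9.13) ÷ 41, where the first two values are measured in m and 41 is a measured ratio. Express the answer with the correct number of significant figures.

9.6 m + 9.13 m = 18.73 m; the sum is limited to 1 decimal place (3 s.f.).
Carrying full precision, 18.73 ÷ 41 = 0.456829268293… m; 41 has 2 s.f., so the result keeps min(3, 2) = 2 s.f.
Rounded to 2 significant figures: 0.46 m.

0.46 m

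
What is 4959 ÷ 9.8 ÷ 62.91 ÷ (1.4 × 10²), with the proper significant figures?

0.057

4959 ÷ 9.8 ÷ 62.91 ÷ (1.4 × 10²) = 0.0574540055139…
Multiplication/division keeps the fewest significant figures: 4959 → 4 s.f., 9.8 → 2 s.f., 62.91 → 4 s.f., 1.4 × 10² → 2 s.f.; limit is 2.
Rounded to 2 significant figures: 0.057.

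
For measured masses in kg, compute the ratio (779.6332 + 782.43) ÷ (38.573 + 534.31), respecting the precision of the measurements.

779.6332 + 782.43 = 1562.0632, limited to 2 d.p. → 6 s.f.; 38.573 + 534.31 = 572.883, limited to 2 d.p. → 5 s.f.
Carrying full precision, 1562.0632 ÷ 572.883 = 2.7266705418…; keep min(6, 5) = 5 s.f.
Rounded to 5 significant figures: 2.7267.

2.7267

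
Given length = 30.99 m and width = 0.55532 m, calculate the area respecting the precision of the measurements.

area = 30.99 m × 0.55532 m = 17.2093668 m².
30.99 has 4 significant figures; 0.55532 has 5.
Division/multiplication keeps the fewest: 4 significant figures.
Rounded: 17.21 m².

17.21 m²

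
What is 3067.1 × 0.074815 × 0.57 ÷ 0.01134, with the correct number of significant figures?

3067.1 × 0.074815 × 0.57 ÷ 0.01134 = 11533.9593743…
Multiplication/division keeps the fewest significant figures: 3067.1 → 5 s.f., 0.074815 → 5 s.f., 0.57 → 2 s.f., 0.01134 → 4 s.f.; limit is 2.
Rounded to 2 significant figures: 1.2 × 10^4.

1.2 × 10^4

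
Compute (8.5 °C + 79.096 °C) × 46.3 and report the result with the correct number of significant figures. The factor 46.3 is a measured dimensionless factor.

4.06 × 10^3 °C

8.5 °C + 79.096 °C = 87.596 °C; the sum is limited to 1 decimal place (3 s.f.).
Carrying full precision, 87.596 × 46.3 = 4055.6948 °C; 46.3 has 3 s.f., so the result keeps min(3, 3) = 3 s.f.
Rounded to 3 significant figures: 4.06 × 10^3 °C.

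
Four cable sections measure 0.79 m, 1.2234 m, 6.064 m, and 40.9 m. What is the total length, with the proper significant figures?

49.0 m

0.79 m + 1.2234 m + 6.064 m + 40.9 m = 48.9774 m.
Addition/subtraction keeps the fewest decimal places: 0.79 → 2 decimal places, 1.2234 → 4 decimal places, 6.064 → 3 decimal places, 40.9 → 1 decimal place; limit is 1.
Rounded to 1 decimal place: 49.0 m.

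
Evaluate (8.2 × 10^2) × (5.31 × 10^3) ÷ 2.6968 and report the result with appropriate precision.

(8.2 × 10^2) × (5.31 × 10^3) ÷ 2.6968 = 1614580.24325…
Multiplication/division keeps the fewest significant figures: 8.2 × 10^2 → 2 s.f., 5.31 × 10^3 → 3 s.f., 2.6968 → 5 s.f.; limit is 2.
Rounded to 2 significant figures: 1.6 × 10^6.

1.6 × 10^6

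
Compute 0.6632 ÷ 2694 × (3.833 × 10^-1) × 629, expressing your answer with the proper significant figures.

0.0594

0.6632 ÷ 2694 × (3.833 × 10^-1) × 629 = 0.0593521411433…
Multiplication/division keeps the fewest significant figures: 0.6632 → 4 s.f., 2694 → 4 s.f., 3.833 × 10^-1 → 4 s.f., 629 → 3 s.f.; limit is 3.
Rounded to 3 significant figures: 0.0594.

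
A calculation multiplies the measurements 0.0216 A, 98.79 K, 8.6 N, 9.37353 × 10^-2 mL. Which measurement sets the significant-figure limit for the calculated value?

0.0216 A → 3 s.f.; 98.79 K → 4 s.f.; 8.6 N → 2 s.f.; 9.37353 × 10^-2 mL → 6 s.f.
The fewest is 2 significant figures, from 8.6 N.

8.6 N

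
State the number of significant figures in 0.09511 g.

0.09511: leading zeros are not significant.

4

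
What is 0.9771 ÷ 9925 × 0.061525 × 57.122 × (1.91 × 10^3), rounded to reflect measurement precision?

0.661

0.9771 ÷ 9925 × 0.061525 × 57.122 × (1.91 × 10^3) = 0.660840867084…
Multiplication/division keeps the fewest significant figures: 0.9771 → 4 s.f., 9925 → 4 s.f., 0.061525 → 5 s.f., 57.122 → 5 s.f., 1.91 × 10^3 → 3 s.f.; limit is 3.
Rounded to 3 significant figures: 0.661.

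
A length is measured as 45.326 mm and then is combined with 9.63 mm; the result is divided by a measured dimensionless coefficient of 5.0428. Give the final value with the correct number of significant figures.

45.326 mm + 9.63 mm = 54.956 mm; the sum is limited to 2 decimal places (4 s.f.).
Carrying full precision, 54.956 ÷ 5.0428 = 10.8979138574… mm; 5.0428 has 5 s.f., so the result keeps min(4, 5) = 4 s.f.
Rounded to 4 significant figures: 10.90 mm.

10.90 mm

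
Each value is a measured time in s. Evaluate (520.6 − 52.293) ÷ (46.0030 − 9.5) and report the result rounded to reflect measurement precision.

520.6 − 52.293 = 468.307, limited to 1 d.p. → 4 s.f.; 46.0030 − 9.5 = 36.5030, limited to 1 d.p. → 3 s.f.
Carrying full precision, 468.307 ÷ 36.5030 = 12.8292743062…; keep min(4, 3) = 3 s.f.
Rounded to 3 significant figures: 12.8.

12.8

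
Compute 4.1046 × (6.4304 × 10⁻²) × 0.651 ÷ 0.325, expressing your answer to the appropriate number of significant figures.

4.1046 × (6.4304 × 10⁻²) × 0.651 ÷ 0.325 = 0.528696526641…
Multiplication/division keeps the fewest significant figures: 4.1046 → 5 s.f., 6.4304 × 10⁻² → 5 s.f., 0.651 → 3 s.f., 0.325 → 3 s.f.; limit is 3.
Rounded to 3 significant figures: 0.529.

0.529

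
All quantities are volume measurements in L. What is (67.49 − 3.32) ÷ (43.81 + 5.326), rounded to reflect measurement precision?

1.306

67.49 − 3.32 = 64.17, limited to 2 d.p. → 4 s.f.; 43.81 + 5.326 = 49.136, limited to 2 d.p. → 4 s.f.
Carrying full precision, 64.17 ÷ 49.136 = 1.30596711169…; keep min(4, 4) = 4 s.f.
Rounded to 4 significant figures: 1.306.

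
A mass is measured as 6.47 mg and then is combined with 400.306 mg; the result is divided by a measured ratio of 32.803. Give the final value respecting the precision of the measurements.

6.47 mg + 400.306 mg = 406.776 mg; the sum is limited to 2 decimal places (5 s.f.).
Carrying full precision, 406.776 ÷ 32.803 = 12.4005731183… mg; 32.803 has 5 s.f., so the result keeps min(5, 5) = 5 s.f.
Rounded to 5 significant figures: 12.401 mg.

12.401 mg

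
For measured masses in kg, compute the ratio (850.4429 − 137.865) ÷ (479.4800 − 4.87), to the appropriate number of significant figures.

850.4429 − 137.865 = 712.5779, limited to 3 d.p. → 6 s.f.; 479.4800 − 4.87 = 474.6100, limited to 2 d.p. → 5 s.f.
Carrying full precision, 712.5779 ÷ 474.6100 = 1.50139672573…; keep min(6, 5) = 5 s.f.
Rounded to 5 significant figures: 1.5014.

1.5014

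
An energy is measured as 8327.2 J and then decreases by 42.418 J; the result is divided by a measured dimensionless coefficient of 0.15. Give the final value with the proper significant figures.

8327.2 J − 42.418 J = 8284.782 J; the difference is limited to 1 decimal place (5 s.f.).
Carrying full precision, 8284.782 ÷ 0.15 = 55231.88 J; 0.15 has 2 s.f., so the result keeps min(5, 2) = 2 s.f.
Rounded to 2 significant figures: 5.5 × 10⁴ J.

5.5 × 10⁴ J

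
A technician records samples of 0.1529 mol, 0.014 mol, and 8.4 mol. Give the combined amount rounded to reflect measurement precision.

8.6 mol

0.1529 mol + 0.014 mol + 8.4 mol = 8.5669 mol.
Addition/subtraction keeps the fewest decimal places: 0.1529 → 4 decimal places, 0.014 → 3 decimal places, 8.4 → 1 decimal place; limit is 1.
Rounded to 1 decimal place: 8.6 mol.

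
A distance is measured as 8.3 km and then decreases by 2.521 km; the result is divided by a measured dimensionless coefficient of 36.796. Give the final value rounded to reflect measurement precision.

0.16 km

8.3 km − 2.521 km = 5.779 km; the difference is limited to 1 decimal place (2 s.f.).
Carrying full precision, 5.779 ÷ 36.796 = 0.157055114686… km; 36.796 has 5 s.f., so the result keeps min(2, 5) = 2 s.f.
Rounded to 2 significant figures: 0.16 km.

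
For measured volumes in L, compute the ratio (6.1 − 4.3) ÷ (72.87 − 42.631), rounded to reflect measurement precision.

6.1 − 4.3 = 1.8, limited to 1 d.p. → 2 s.f.; 72.87 − 42.631 = 30.239, limited to 2 d.p. → 4 s.f.
Carrying full precision, 1.8 ÷ 30.239 = 0.0595257779688…; keep min(2, 4) = 2 s.f.
Rounded to 2 significant figures: 0.060.

0.060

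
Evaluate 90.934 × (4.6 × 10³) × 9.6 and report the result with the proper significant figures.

4.0 × 10⁶

90.934 × (4.6 × 10³) × 9.6 = 4015645.44
Multiplication/division keeps the fewest significant figures: 90.934 → 5 s.f., 4.6 × 10³ → 2 s.f., 9.6 → 2 s.f.; limit is 2.
Rounded to 2 significant figures: 4.0 × 10⁶.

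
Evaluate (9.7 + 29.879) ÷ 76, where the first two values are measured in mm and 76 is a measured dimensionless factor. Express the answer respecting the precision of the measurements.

9.7 mm + 29.879 mm = 39.579 mm; the sum is limited to 1 decimal place (3 s.f.).
Carrying full precision, 39.579 ÷ 76 = 0.520776315789… mm; 76 has 2 s.f., so the result keeps min(3, 2) = 2 s.f.
Rounded to 2 significant figures: 0.52 mm.

0.52 mm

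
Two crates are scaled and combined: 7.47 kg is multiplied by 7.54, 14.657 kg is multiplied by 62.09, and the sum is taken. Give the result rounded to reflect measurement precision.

7.47 × 7.54 = 56.3238 → 56.3 kg (3 s.f., last digit at the 10^-1 place).
14.657 × 62.09 = 910.05313 → 910.1 kg (4 s.f., last digit at the 10^-1 place).
Sum: 966.37693 kg; keep the coarser place, 10^-1.
Result: 966.4 kg.

966.4 kg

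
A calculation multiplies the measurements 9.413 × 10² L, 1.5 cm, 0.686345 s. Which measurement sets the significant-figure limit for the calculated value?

1.5 cm

9.413 × 10² L → 4 s.f.; 1.5 cm → 2 s.f.; 0.686345 s → 6 s.f.
The fewest is 2 significant figures, from 1.5 cm.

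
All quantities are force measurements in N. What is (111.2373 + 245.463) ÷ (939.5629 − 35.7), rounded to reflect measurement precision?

0.3946

111.2373 + 245.463 = 356.7003, limited to 3 d.p. → 6 s.f.; 939.5629 − 35.7 = 903.8629, limited to 1 d.p. → 4 s.f.
Carrying full precision, 356.7003 ÷ 903.8629 = 0.394639828673…; keep min(6, 4) = 4 s.f.
Rounded to 4 significant figures: 0.3946.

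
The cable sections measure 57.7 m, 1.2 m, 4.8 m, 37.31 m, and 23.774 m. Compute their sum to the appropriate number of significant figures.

57.7 m + 1.2 m + 4.8 m + 37.31 m + 23.774 m = 124.784 m.
Addition/subtraction keeps the fewest decimal places: 57.7 → 1 decimal place, 1.2 → 1 decimal place, 4.8 → 1 decimal place, 37.31 → 2 decimal places, 23.774 → 3 decimal places; limit is 1.
Rounded to 1 decimal place: 124.8 m.

124.8 m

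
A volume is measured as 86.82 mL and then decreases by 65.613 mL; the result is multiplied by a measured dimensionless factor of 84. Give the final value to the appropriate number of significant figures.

1.8 × 10^3 mL

86.82 mL − 65.613 mL = 21.207 mL; the difference is limited to 2 decimal places (4 s.f.).
Carrying full precision, 21.207 × 84 = 1781.388 mL; 84 has 2 s.f., so the result keeps min(4, 2) = 2 s.f.
Rounded to 2 significant figures: 1.8 × 10^3 mL.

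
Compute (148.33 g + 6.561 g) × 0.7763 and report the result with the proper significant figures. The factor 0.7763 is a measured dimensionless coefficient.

120.2 g

148.33 g + 6.561 g = 154.891 g; the sum is limited to 2 decimal places (5 s.f.).
Carrying full precision, 154.891 × 0.7763 = 120.2418833 g; 0.7763 has 4 s.f., so the result keeps min(5, 4) = 4 s.f.
Rounded to 4 significant figures: 120.2 g.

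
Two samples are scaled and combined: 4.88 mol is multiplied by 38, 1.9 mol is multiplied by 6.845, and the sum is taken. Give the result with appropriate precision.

2.0 × 10² mol

4.88 × 38 = 185.44 → 1.9 × 10² mol (2 s.f., last digit at the 10^1 place).
1.9 × 6.845 = 13.0055 → 13 mol (2 s.f., last digit at the 10^0 place).
Sum: 198.4455 mol; keep the coarser place, 10^1.
Result: 2.0 × 10² mol.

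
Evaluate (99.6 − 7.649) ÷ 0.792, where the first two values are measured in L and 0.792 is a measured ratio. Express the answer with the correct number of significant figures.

99.6 L − 7.649 L = 91.951 L; the difference is limited to 1 decimal place (3 s.f.).
Carrying full precision, 91.951 ÷ 0.792 = 116.099747475… L; 0.792 has 3 s.f., so the result keeps min(3, 3) = 3 s.f.
Rounded to 3 significant figures: 116 L.

116 L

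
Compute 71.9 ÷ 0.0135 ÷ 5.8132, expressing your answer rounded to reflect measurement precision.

9.16 × 10²

71.9 ÷ 0.0135 ÷ 5.8132 = 916.177995928…
Multiplication/division keeps the fewest significant figures: 71.9 → 3 s.f., 0.0135 → 3 s.f., 5.8132 → 5 s.f.; limit is 3.
Rounded to 3 significant figures: 9.16 × 10².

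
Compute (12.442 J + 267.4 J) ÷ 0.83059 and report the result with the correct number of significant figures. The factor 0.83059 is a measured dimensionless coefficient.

12.442 J + 267.4 J = 279.842 J; the sum is limited to 1 decimal place (4 s.f.).
Carrying full precision, 279.842 ÷ 0.83059 = 336.919539123… J; 0.83059 has 5 s.f., so the result keeps min(4, 5) = 4 s.f.
Rounded to 4 significant figures: 336.9 J.

336.9 J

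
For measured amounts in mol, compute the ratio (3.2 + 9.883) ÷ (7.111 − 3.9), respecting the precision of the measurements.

4.1

3.2 + 9.883 = 13.083, limited to 1 d.p. → 3 s.f.; 7.111 − 3.9 = 3.211, limited to 1 d.p. → 2 s.f.
Carrying full precision, 13.083 ÷ 3.211 = 4.07443164123…; keep min(3, 2) = 2 s.f.
Rounded to 2 significant figures: 4.1.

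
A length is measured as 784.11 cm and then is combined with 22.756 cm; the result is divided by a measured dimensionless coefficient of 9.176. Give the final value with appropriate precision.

784.11 cm + 22.756 cm = 806.866 cm; the sum is limited to 2 decimal places (5 s.f.).
Carrying full precision, 806.866 ÷ 9.176 = 87.9322144725… cm; 9.176 has 4 s.f., so the result keeps min(5, 4) = 4 s.f.
Rounded to 4 significant figures: 87.93 cm.

87.93 cm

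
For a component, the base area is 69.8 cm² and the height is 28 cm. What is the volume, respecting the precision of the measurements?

volume = 69.8 cm² × 28 cm = 1954.4 cm³.
69.8 has 3 significant figures; 28 has 2.
Division/multiplication keeps the fewest: 2 significant figures.
Rounded: 2.0 × 10³ cm³.

2.0 × 10³ cm³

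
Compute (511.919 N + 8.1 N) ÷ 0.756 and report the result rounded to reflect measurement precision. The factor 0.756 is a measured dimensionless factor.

511.919 N + 8.1 N = 520.019 N; the sum is limited to 1 decimal place (4 s.f.).
Carrying full precision, 520.019 ÷ 0.756 = 687.855820106… N; 0.756 has 3 s.f., so the result keeps min(4, 3) = 3 s.f.
Rounded to 3 significant figures: 688 N.

688 N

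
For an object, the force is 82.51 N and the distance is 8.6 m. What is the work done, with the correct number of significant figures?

work done = 82.51 N × 8.6 m = 709.586 J.
82.51 has 4 significant figures; 8.6 has 2.
Division/multiplication keeps the fewest: 2 significant figures.
Rounded: 7.1 × 10² J.

7.1 × 10² J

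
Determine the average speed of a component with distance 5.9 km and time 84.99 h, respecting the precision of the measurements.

0.069 km/h

average speed = 5.9 km ÷ 84.99 h = 0.0694199317567… km/h.
5.9 has 2 significant figures; 84.99 has 4.
Division/multiplication keeps the fewest: 2 significant figures.
Rounded: 0.069 km/h.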